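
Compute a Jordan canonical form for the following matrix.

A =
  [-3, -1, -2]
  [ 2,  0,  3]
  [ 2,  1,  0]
J_3(-1)

The characteristic polynomial is
  det(x·I − A) = x^3 + 3*x^2 + 3*x + 1 = (x + 1)^3

Eigenvalues and multiplicities (the geometric multiplicity of λ is n − rank(A − λI), which equals the number of Jordan blocks for λ):
  λ = -1: algebraic multiplicity = 3, geometric multiplicity = 1

Determining the block sizes for each eigenvalue:
  λ = -1: one block (gm = 1), so the single block has size am = 3 → block sizes [3]

Assembling the blocks gives a Jordan form
J =
  [-1,  1,  0]
  [ 0, -1,  1]
  [ 0,  0, -1]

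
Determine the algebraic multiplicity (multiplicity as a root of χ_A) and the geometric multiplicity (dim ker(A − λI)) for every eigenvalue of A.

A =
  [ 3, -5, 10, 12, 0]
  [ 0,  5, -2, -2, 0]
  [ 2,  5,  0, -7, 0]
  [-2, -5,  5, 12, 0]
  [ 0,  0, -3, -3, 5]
λ = 5: alg = 5, geom = 3

Step 1 — factor the characteristic polynomial to read off the algebraic multiplicities:
  χ_A(x) = (x - 5)^5

Step 2 — compute geometric multiplicities via the rank-nullity identity g(λ) = n − rank(A − λI):
  rank(A − (5)·I) = 2, so dim ker(A − (5)·I) = n − 2 = 3

Summary:
  λ = 5: algebraic multiplicity = 5, geometric multiplicity = 3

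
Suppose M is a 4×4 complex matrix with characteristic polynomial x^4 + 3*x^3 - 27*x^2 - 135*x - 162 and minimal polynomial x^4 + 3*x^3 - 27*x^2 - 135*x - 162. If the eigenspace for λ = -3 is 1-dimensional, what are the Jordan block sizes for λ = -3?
Block sizes for λ = -3: [3]

Step 1 — from the characteristic polynomial, algebraic multiplicity of λ = -3 is 3. From dim ker(M − (-3)·I) = 1, there are exactly 1 Jordan blocks for λ = -3.
Step 2 — from the minimal polynomial, the factor (x + 3)^3 tells us the largest block for λ = -3 has size 3.
Step 3 — with total size 3, 1 blocks, and largest block 3, the block sizes (in nonincreasing order) are [3].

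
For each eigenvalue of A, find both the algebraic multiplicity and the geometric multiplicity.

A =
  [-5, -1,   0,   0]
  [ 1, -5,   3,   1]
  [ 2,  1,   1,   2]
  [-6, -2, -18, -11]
λ = -5: alg = 4, geom = 2

Step 1 — factor the characteristic polynomial to read off the algebraic multiplicities:
  χ_A(x) = (x + 5)^4

Step 2 — compute geometric multiplicities via the rank-nullity identity g(λ) = n − rank(A − λI):
  rank(A − (-5)·I) = 2, so dim ker(A − (-5)·I) = n − 2 = 2

Summary:
  λ = -5: algebraic multiplicity = 4, geometric multiplicity = 2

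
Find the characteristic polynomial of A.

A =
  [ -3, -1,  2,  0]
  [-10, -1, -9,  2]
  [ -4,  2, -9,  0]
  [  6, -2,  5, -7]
x^4 + 20*x^3 + 150*x^2 + 500*x + 625

Expanding det(x·I − A) (e.g. by cofactor expansion or by noting that A is similar to its Jordan form J, which has the same characteristic polynomial as A) gives
  χ_A(x) = x^4 + 20*x^3 + 150*x^2 + 500*x + 625
which factors as (x + 5)^4. The eigenvalues (with algebraic multiplicities) are λ = -5 with multiplicity 4.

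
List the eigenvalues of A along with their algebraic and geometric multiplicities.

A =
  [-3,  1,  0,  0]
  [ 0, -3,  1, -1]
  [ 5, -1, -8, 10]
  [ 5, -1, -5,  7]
λ = -3: alg = 3, geom = 1; λ = 2: alg = 1, geom = 1

Step 1 — factor the characteristic polynomial to read off the algebraic multiplicities:
  χ_A(x) = (x - 2)*(x + 3)^3

Step 2 — compute geometric multiplicities via the rank-nullity identity g(λ) = n − rank(A − λI):
  rank(A − (-3)·I) = 3, so dim ker(A − (-3)·I) = n − 3 = 1
  rank(A − (2)·I) = 3, so dim ker(A − (2)·I) = n − 3 = 1

Summary:
  λ = -3: algebraic multiplicity = 3, geometric multiplicity = 1
  λ = 2: algebraic multiplicity = 1, geometric multiplicity = 1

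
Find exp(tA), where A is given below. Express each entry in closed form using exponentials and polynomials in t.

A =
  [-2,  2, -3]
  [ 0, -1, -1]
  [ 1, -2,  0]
e^{tA} =
  [-t^2*exp(-t) - t*exp(-t) + exp(-t), 2*t^2*exp(-t) + 2*t*exp(-t), -t^2*exp(-t) - 3*t*exp(-t)]
  [-t^2*exp(-t)/2, t^2*exp(-t) + exp(-t), -t^2*exp(-t)/2 - t*exp(-t)]
  [t*exp(-t), -2*t*exp(-t), t*exp(-t) + exp(-t)]

Strategy: write A = P · J · P⁻¹ where J is a Jordan canonical form, so e^{tA} = P · e^{tJ} · P⁻¹, and e^{tJ} can be computed block-by-block.

A has Jordan form
J =
  [-1,  1,  0]
  [ 0, -1,  1]
  [ 0,  0, -1]
(up to reordering of blocks).

Per-block formulas:
  For a 3×3 Jordan block J_3(-1): exp(t · J_3(-1)) = e^(-1t)·(I + t·N + (t^2/2)·N^2), where N is the 3×3 nilpotent shift.

After assembling e^{tJ} and conjugating by P, we get:

e^{tA} =
  [-t^2*exp(-t) - t*exp(-t) + exp(-t), 2*t^2*exp(-t) + 2*t*exp(-t), -t^2*exp(-t) - 3*t*exp(-t)]
  [-t^2*exp(-t)/2, t^2*exp(-t) + exp(-t), -t^2*exp(-t)/2 - t*exp(-t)]
  [t*exp(-t), -2*t*exp(-t), t*exp(-t) + exp(-t)]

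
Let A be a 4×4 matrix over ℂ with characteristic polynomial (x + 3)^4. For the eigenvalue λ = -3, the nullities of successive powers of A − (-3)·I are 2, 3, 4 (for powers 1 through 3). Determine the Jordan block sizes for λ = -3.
Block sizes for λ = -3: [3, 1]

From the dimensions of kernels of powers, the number of Jordan blocks of size at least j is d_j − d_{j−1} where d_j = dim ker(N^j) (with d_0 = 0). Computing the differences gives [2, 1, 1].
The number of blocks of size exactly k is (#blocks of size ≥ k) − (#blocks of size ≥ k + 1), so the partition is: 1 block(s) of size 1, 1 block(s) of size 3.
In nonincreasing order the block sizes are [3, 1].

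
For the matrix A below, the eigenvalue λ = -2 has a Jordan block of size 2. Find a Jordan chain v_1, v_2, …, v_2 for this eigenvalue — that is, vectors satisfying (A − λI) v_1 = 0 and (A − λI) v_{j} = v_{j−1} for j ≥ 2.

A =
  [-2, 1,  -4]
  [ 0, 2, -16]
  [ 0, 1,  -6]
A Jordan chain for λ = -2 of length 2:
v_1 = (1, 4, 1)ᵀ
v_2 = (0, 1, 0)ᵀ

Let N = A − (-2)·I. We want v_2 with N^2 v_2 = 0 but N^1 v_2 ≠ 0; then v_{j-1} := N · v_j for j = 2, …, 2.

Pick v_2 = (0, 1, 0)ᵀ.
Then v_1 = N · v_2 = (1, 4, 1)ᵀ.

Sanity check: (A − (-2)·I) v_1 = (0, 0, 0)ᵀ = 0. ✓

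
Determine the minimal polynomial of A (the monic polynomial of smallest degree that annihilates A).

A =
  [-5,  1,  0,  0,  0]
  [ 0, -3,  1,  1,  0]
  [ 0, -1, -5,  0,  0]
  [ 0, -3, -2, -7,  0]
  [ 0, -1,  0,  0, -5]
x^3 + 15*x^2 + 75*x + 125

The characteristic polynomial is χ_A(x) = (x + 5)^5, so the eigenvalues are known. The minimal polynomial is
  m_A(x) = Π_λ (x − λ)^{k_λ}
where k_λ is the size of the *largest* Jordan block for λ (equivalently, the smallest k with (A − λI)^k v = 0 for every generalised eigenvector v of λ).

  λ = -5: largest Jordan block has size 3, contributing (x + 5)^3

So m_A(x) = (x + 5)^3 = x^3 + 15*x^2 + 75*x + 125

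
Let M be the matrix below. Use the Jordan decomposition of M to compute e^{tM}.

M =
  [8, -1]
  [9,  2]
e^{tM} =
  [3*t*exp(5*t) + exp(5*t), -t*exp(5*t)]
  [9*t*exp(5*t), -3*t*exp(5*t) + exp(5*t)]

Strategy: write M = P · J · P⁻¹ where J is a Jordan canonical form, so e^{tM} = P · e^{tJ} · P⁻¹, and e^{tJ} can be computed block-by-block.

M has Jordan form
J =
  [5, 1]
  [0, 5]
(up to reordering of blocks).

Per-block formulas:
  For a 2×2 Jordan block J_2(5): exp(t · J_2(5)) = e^(5t)·(I + t·N), where N is the 2×2 nilpotent shift.

After assembling e^{tJ} and conjugating by P, we get:

e^{tM} =
  [3*t*exp(5*t) + exp(5*t), -t*exp(5*t)]
  [9*t*exp(5*t), -3*t*exp(5*t) + exp(5*t)]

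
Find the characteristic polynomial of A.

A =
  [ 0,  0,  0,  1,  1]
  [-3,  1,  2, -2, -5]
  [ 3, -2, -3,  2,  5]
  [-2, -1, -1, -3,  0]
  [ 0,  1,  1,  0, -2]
x^5 + 7*x^4 + 19*x^3 + 25*x^2 + 16*x + 4

Expanding det(x·I − A) (e.g. by cofactor expansion or by noting that A is similar to its Jordan form J, which has the same characteristic polynomial as A) gives
  χ_A(x) = x^5 + 7*x^4 + 19*x^3 + 25*x^2 + 16*x + 4
which factors as (x + 1)^3*(x + 2)^2. The eigenvalues (with algebraic multiplicities) are λ = -2 with multiplicity 2, λ = -1 with multiplicity 3.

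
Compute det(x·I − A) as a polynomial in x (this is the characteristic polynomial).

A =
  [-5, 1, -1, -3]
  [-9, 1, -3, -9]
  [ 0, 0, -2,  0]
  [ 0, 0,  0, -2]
x^4 + 8*x^3 + 24*x^2 + 32*x + 16

Expanding det(x·I − A) (e.g. by cofactor expansion or by noting that A is similar to its Jordan form J, which has the same characteristic polynomial as A) gives
  χ_A(x) = x^4 + 8*x^3 + 24*x^2 + 32*x + 16
which factors as (x + 2)^4. The eigenvalues (with algebraic multiplicities) are λ = -2 with multiplicity 4.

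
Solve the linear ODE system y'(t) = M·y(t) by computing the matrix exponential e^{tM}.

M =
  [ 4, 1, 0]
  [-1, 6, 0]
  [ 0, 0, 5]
e^{tM} =
  [-t*exp(5*t) + exp(5*t), t*exp(5*t), 0]
  [-t*exp(5*t), t*exp(5*t) + exp(5*t), 0]
  [0, 0, exp(5*t)]

Strategy: write M = P · J · P⁻¹ where J is a Jordan canonical form, so e^{tM} = P · e^{tJ} · P⁻¹, and e^{tJ} can be computed block-by-block.

M has Jordan form
J =
  [5, 1, 0]
  [0, 5, 0]
  [0, 0, 5]
(up to reordering of blocks).

Per-block formulas:
  For a 2×2 Jordan block J_2(5): exp(t · J_2(5)) = e^(5t)·(I + t·N), where N is the 2×2 nilpotent shift.
  For a 1×1 block at λ = 5: exp(t · [5]) = [e^(5t)].

After assembling e^{tJ} and conjugating by P, we get:

e^{tM} =
  [-t*exp(5*t) + exp(5*t), t*exp(5*t), 0]
  [-t*exp(5*t), t*exp(5*t) + exp(5*t), 0]
  [0, 0, exp(5*t)]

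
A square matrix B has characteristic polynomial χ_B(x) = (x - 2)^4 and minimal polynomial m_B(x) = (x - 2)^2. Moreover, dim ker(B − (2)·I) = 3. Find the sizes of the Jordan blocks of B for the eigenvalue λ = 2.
Block sizes for λ = 2: [2, 1, 1]

Step 1 — from the characteristic polynomial, algebraic multiplicity of λ = 2 is 4. From dim ker(B − (2)·I) = 3, there are exactly 3 Jordan blocks for λ = 2.
Step 2 — from the minimal polynomial, the factor (x − 2)^2 tells us the largest block for λ = 2 has size 2.
Step 3 — with total size 4, 3 blocks, and largest block 2, the block sizes (in nonincreasing order) are [2, 1, 1].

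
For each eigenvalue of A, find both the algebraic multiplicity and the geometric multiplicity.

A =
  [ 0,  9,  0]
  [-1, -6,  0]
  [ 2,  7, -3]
λ = -3: alg = 3, geom = 1

Step 1 — factor the characteristic polynomial to read off the algebraic multiplicities:
  χ_A(x) = (x + 3)^3

Step 2 — compute geometric multiplicities via the rank-nullity identity g(λ) = n − rank(A − λI):
  rank(A − (-3)·I) = 2, so dim ker(A − (-3)·I) = n − 2 = 1

Summary:
  λ = -3: algebraic multiplicity = 3, geometric multiplicity = 1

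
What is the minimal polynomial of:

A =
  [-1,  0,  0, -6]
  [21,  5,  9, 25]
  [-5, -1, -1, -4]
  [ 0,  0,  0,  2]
x^4 - 5*x^3 + 6*x^2 + 4*x - 8

The characteristic polynomial is χ_A(x) = (x - 2)^3*(x + 1), so the eigenvalues are known. The minimal polynomial is
  m_A(x) = Π_λ (x − λ)^{k_λ}
where k_λ is the size of the *largest* Jordan block for λ (equivalently, the smallest k with (A − λI)^k v = 0 for every generalised eigenvector v of λ).

  λ = -1: largest Jordan block has size 1, contributing (x + 1)
  λ = 2: largest Jordan block has size 3, contributing (x − 2)^3

So m_A(x) = (x - 2)^3*(x + 1) = x^4 - 5*x^3 + 6*x^2 + 4*x - 8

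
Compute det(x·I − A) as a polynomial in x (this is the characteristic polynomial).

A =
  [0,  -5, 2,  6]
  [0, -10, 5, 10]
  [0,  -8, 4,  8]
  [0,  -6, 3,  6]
x^4

Expanding det(x·I − A) (e.g. by cofactor expansion or by noting that A is similar to its Jordan form J, which has the same characteristic polynomial as A) gives
  χ_A(x) = x^4
which factors as x^4. The eigenvalues (with algebraic multiplicities) are λ = 0 with multiplicity 4.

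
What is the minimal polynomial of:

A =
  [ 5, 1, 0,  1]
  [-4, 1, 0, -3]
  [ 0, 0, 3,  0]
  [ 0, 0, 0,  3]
x^3 - 9*x^2 + 27*x - 27

The characteristic polynomial is χ_A(x) = (x - 3)^4, so the eigenvalues are known. The minimal polynomial is
  m_A(x) = Π_λ (x − λ)^{k_λ}
where k_λ is the size of the *largest* Jordan block for λ (equivalently, the smallest k with (A − λI)^k v = 0 for every generalised eigenvector v of λ).

  λ = 3: largest Jordan block has size 3, contributing (x − 3)^3

So m_A(x) = (x - 3)^3 = x^3 - 9*x^2 + 27*x - 27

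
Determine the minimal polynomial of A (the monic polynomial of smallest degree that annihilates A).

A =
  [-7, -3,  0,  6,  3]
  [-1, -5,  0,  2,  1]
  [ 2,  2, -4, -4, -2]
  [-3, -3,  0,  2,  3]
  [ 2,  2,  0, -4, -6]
x^2 + 8*x + 16

The characteristic polynomial is χ_A(x) = (x + 4)^5, so the eigenvalues are known. The minimal polynomial is
  m_A(x) = Π_λ (x − λ)^{k_λ}
where k_λ is the size of the *largest* Jordan block for λ (equivalently, the smallest k with (A − λI)^k v = 0 for every generalised eigenvector v of λ).

  λ = -4: largest Jordan block has size 2, contributing (x + 4)^2

So m_A(x) = (x + 4)^2 = x^2 + 8*x + 16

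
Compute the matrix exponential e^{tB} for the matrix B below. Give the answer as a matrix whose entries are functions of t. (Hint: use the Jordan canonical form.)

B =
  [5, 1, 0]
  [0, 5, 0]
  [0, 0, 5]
e^{tB} =
  [exp(5*t), t*exp(5*t), 0]
  [0, exp(5*t), 0]
  [0, 0, exp(5*t)]

Strategy: write B = P · J · P⁻¹ where J is a Jordan canonical form, so e^{tB} = P · e^{tJ} · P⁻¹, and e^{tJ} can be computed block-by-block.

B has Jordan form
J =
  [5, 1, 0]
  [0, 5, 0]
  [0, 0, 5]
(up to reordering of blocks).

Per-block formulas:
  For a 1×1 block at λ = 5: exp(t · [5]) = [e^(5t)].
  For a 2×2 Jordan block J_2(5): exp(t · J_2(5)) = e^(5t)·(I + t·N), where N is the 2×2 nilpotent shift.

After assembling e^{tJ} and conjugating by P, we get:

e^{tB} =
  [exp(5*t), t*exp(5*t), 0]
  [0, exp(5*t), 0]
  [0, 0, exp(5*t)]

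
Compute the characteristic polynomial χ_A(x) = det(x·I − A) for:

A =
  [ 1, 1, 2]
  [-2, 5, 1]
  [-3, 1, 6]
x^3 - 12*x^2 + 48*x - 64

Expanding det(x·I − A) (e.g. by cofactor expansion or by noting that A is similar to its Jordan form J, which has the same characteristic polynomial as A) gives
  χ_A(x) = x^3 - 12*x^2 + 48*x - 64
which factors as (x - 4)^3. The eigenvalues (with algebraic multiplicities) are λ = 4 with multiplicity 3.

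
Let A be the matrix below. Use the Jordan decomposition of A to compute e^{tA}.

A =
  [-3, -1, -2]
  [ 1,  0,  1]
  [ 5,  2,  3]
e^{tA} =
  [-t^2 - 3*t + 1, -t^2/2 - t, -t^2/2 - 2*t]
  [t^2 + t, t^2/2 + 1, t^2/2 + t]
  [t^2 + 5*t, t^2/2 + 2*t, t^2/2 + 3*t + 1]

Strategy: write A = P · J · P⁻¹ where J is a Jordan canonical form, so e^{tA} = P · e^{tJ} · P⁻¹, and e^{tJ} can be computed block-by-block.

A has Jordan form
J =
  [0, 1, 0]
  [0, 0, 1]
  [0, 0, 0]
(up to reordering of blocks).

Per-block formulas:
  For a 3×3 Jordan block J_3(0): exp(t · J_3(0)) = e^(0t)·(I + t·N + (t^2/2)·N^2), where N is the 3×3 nilpotent shift.

After assembling e^{tJ} and conjugating by P, we get:

e^{tA} =
  [-t^2 - 3*t + 1, -t^2/2 - t, -t^2/2 - 2*t]
  [t^2 + t, t^2/2 + 1, t^2/2 + t]
  [t^2 + 5*t, t^2/2 + 2*t, t^2/2 + 3*t + 1]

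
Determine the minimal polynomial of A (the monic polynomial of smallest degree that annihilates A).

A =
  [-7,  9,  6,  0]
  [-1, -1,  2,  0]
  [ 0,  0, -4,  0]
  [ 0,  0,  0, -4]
x^2 + 8*x + 16

The characteristic polynomial is χ_A(x) = (x + 4)^4, so the eigenvalues are known. The minimal polynomial is
  m_A(x) = Π_λ (x − λ)^{k_λ}
where k_λ is the size of the *largest* Jordan block for λ (equivalently, the smallest k with (A − λI)^k v = 0 for every generalised eigenvector v of λ).

  λ = -4: largest Jordan block has size 2, contributing (x + 4)^2

So m_A(x) = (x + 4)^2 = x^2 + 8*x + 16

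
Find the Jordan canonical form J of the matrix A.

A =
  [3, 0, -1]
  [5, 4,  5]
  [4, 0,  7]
J_1(4) ⊕ J_2(5)

The characteristic polynomial is
  det(x·I − A) = x^3 - 14*x^2 + 65*x - 100 = (x - 5)^2*(x - 4)

Eigenvalues and multiplicities (the geometric multiplicity of λ is n − rank(A − λI), which equals the number of Jordan blocks for λ):
  λ = 4: algebraic multiplicity = 1, geometric multiplicity = 1
  λ = 5: algebraic multiplicity = 2, geometric multiplicity = 1

Determining the block sizes for each eigenvalue:
  λ = 4: one block (gm = 1), so the single block has size am = 1 → block sizes [1]
  λ = 5: one block (gm = 1), so the single block has size am = 2 → block sizes [2]

Assembling the blocks gives a Jordan form
J =
  [4, 0, 0]
  [0, 5, 1]
  [0, 0, 5]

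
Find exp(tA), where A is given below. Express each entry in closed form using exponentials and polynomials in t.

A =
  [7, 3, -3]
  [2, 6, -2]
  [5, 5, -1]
e^{tA} =
  [3*t*exp(4*t) + exp(4*t), 3*t*exp(4*t), -3*t*exp(4*t)]
  [2*t*exp(4*t), 2*t*exp(4*t) + exp(4*t), -2*t*exp(4*t)]
  [5*t*exp(4*t), 5*t*exp(4*t), -5*t*exp(4*t) + exp(4*t)]

Strategy: write A = P · J · P⁻¹ where J is a Jordan canonical form, so e^{tA} = P · e^{tJ} · P⁻¹, and e^{tJ} can be computed block-by-block.

A has Jordan form
J =
  [4, 1, 0]
  [0, 4, 0]
  [0, 0, 4]
(up to reordering of blocks).

Per-block formulas:
  For a 1×1 block at λ = 4: exp(t · [4]) = [e^(4t)].
  For a 2×2 Jordan block J_2(4): exp(t · J_2(4)) = e^(4t)·(I + t·N), where N is the 2×2 nilpotent shift.

After assembling e^{tJ} and conjugating by P, we get:

e^{tA} =
  [3*t*exp(4*t) + exp(4*t), 3*t*exp(4*t), -3*t*exp(4*t)]
  [2*t*exp(4*t), 2*t*exp(4*t) + exp(4*t), -2*t*exp(4*t)]
  [5*t*exp(4*t), 5*t*exp(4*t), -5*t*exp(4*t) + exp(4*t)]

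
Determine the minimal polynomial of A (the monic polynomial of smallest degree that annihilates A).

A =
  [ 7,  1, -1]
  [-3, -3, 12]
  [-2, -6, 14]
x^3 - 18*x^2 + 108*x - 216

The characteristic polynomial is χ_A(x) = (x - 6)^3, so the eigenvalues are known. The minimal polynomial is
  m_A(x) = Π_λ (x − λ)^{k_λ}
where k_λ is the size of the *largest* Jordan block for λ (equivalently, the smallest k with (A − λI)^k v = 0 for every generalised eigenvector v of λ).

  λ = 6: largest Jordan block has size 3, contributing (x − 6)^3

So m_A(x) = (x - 6)^3 = x^3 - 18*x^2 + 108*x - 216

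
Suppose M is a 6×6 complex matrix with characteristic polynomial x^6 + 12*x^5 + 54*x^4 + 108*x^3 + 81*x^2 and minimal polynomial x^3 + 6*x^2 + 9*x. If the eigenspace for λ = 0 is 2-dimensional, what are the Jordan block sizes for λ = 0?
Block sizes for λ = 0: [1, 1]

Step 1 — from the characteristic polynomial, algebraic multiplicity of λ = 0 is 2. From dim ker(M − (0)·I) = 2, there are exactly 2 Jordan blocks for λ = 0.
Step 2 — from the minimal polynomial, the factor (x − 0) tells us the largest block for λ = 0 has size 1.
Step 3 — with total size 2, 2 blocks, and largest block 1, the block sizes (in nonincreasing order) are [1, 1].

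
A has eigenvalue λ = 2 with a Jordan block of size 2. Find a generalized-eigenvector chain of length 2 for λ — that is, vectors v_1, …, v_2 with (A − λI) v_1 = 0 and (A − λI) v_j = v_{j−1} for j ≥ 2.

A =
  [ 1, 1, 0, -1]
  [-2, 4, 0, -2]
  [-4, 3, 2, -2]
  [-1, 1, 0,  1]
A Jordan chain for λ = 2 of length 2:
v_1 = (-1, -2, -4, -1)ᵀ
v_2 = (1, 0, 0, 0)ᵀ

Let N = A − (2)·I. We want v_2 with N^2 v_2 = 0 but N^1 v_2 ≠ 0; then v_{j-1} := N · v_j for j = 2, …, 2.

Pick v_2 = (1, 0, 0, 0)ᵀ.
Then v_1 = N · v_2 = (-1, -2, -4, -1)ᵀ.

Sanity check: (A − (2)·I) v_1 = (0, 0, 0, 0)ᵀ = 0. ✓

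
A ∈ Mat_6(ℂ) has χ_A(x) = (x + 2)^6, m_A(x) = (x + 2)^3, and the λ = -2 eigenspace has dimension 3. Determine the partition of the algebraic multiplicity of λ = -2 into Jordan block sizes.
Block sizes for λ = -2: [3, 2, 1]

Step 1 — from the characteristic polynomial, algebraic multiplicity of λ = -2 is 6. From dim ker(A − (-2)·I) = 3, there are exactly 3 Jordan blocks for λ = -2.
Step 2 — from the minimal polynomial, the factor (x + 2)^3 tells us the largest block for λ = -2 has size 3.
Step 3 — with total size 6, 3 blocks, and largest block 3, the block sizes (in nonincreasing order) are [3, 2, 1].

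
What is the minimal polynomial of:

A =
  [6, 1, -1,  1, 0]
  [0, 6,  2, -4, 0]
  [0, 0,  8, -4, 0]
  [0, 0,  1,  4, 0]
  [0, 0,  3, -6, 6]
x^3 - 18*x^2 + 108*x - 216

The characteristic polynomial is χ_A(x) = (x - 6)^5, so the eigenvalues are known. The minimal polynomial is
  m_A(x) = Π_λ (x − λ)^{k_λ}
where k_λ is the size of the *largest* Jordan block for λ (equivalently, the smallest k with (A − λI)^k v = 0 for every generalised eigenvector v of λ).

  λ = 6: largest Jordan block has size 3, contributing (x − 6)^3

So m_A(x) = (x - 6)^3 = x^3 - 18*x^2 + 108*x - 216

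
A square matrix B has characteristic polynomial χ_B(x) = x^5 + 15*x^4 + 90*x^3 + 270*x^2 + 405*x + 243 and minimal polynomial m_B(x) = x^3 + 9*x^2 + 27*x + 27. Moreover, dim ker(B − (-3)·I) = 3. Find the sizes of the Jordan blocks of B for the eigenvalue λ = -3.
Block sizes for λ = -3: [3, 1, 1]

Step 1 — from the characteristic polynomial, algebraic multiplicity of λ = -3 is 5. From dim ker(B − (-3)·I) = 3, there are exactly 3 Jordan blocks for λ = -3.
Step 2 — from the minimal polynomial, the factor (x + 3)^3 tells us the largest block for λ = -3 has size 3.
Step 3 — with total size 5, 3 blocks, and largest block 3, the block sizes (in nonincreasing order) are [3, 1, 1].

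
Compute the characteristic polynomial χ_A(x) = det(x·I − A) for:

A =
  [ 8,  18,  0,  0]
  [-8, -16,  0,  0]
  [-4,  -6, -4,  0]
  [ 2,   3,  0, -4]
x^4 + 16*x^3 + 96*x^2 + 256*x + 256

Expanding det(x·I − A) (e.g. by cofactor expansion or by noting that A is similar to its Jordan form J, which has the same characteristic polynomial as A) gives
  χ_A(x) = x^4 + 16*x^3 + 96*x^2 + 256*x + 256
which factors as (x + 4)^4. The eigenvalues (with algebraic multiplicities) are λ = -4 with multiplicity 4.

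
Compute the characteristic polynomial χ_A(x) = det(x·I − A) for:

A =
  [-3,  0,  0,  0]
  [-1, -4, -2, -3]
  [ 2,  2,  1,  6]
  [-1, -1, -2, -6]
x^4 + 12*x^3 + 54*x^2 + 108*x + 81

Expanding det(x·I − A) (e.g. by cofactor expansion or by noting that A is similar to its Jordan form J, which has the same characteristic polynomial as A) gives
  χ_A(x) = x^4 + 12*x^3 + 54*x^2 + 108*x + 81
which factors as (x + 3)^4. The eigenvalues (with algebraic multiplicities) are λ = -3 with multiplicity 4.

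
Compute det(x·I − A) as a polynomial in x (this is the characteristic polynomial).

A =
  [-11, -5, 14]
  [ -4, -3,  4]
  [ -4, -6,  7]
x^3 + 7*x^2 - 5*x - 75

Expanding det(x·I − A) (e.g. by cofactor expansion or by noting that A is similar to its Jordan form J, which has the same characteristic polynomial as A) gives
  χ_A(x) = x^3 + 7*x^2 - 5*x - 75
which factors as (x - 3)*(x + 5)^2. The eigenvalues (with algebraic multiplicities) are λ = -5 with multiplicity 2, λ = 3 with multiplicity 1.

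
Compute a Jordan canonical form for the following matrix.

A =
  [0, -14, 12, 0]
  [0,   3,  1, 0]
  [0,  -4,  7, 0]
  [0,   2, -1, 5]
J_1(0) ⊕ J_2(5) ⊕ J_1(5)

The characteristic polynomial is
  det(x·I − A) = x^4 - 15*x^3 + 75*x^2 - 125*x = x*(x - 5)^3

Eigenvalues and multiplicities (the geometric multiplicity of λ is n − rank(A − λI), which equals the number of Jordan blocks for λ):
  λ = 0: algebraic multiplicity = 1, geometric multiplicity = 1
  λ = 5: algebraic multiplicity = 3, geometric multiplicity = 2

Determining the block sizes for each eigenvalue:
  λ = 0: one block (gm = 1), so the single block has size am = 1 → block sizes [1]
  λ = 5: 2 blocks summing to 3 forces exactly one block of size 2 and the rest size 1 → block sizes [2, 1]

Assembling the blocks gives a Jordan form
J =
  [0, 0, 0, 0]
  [0, 5, 1, 0]
  [0, 0, 5, 0]
  [0, 0, 0, 5]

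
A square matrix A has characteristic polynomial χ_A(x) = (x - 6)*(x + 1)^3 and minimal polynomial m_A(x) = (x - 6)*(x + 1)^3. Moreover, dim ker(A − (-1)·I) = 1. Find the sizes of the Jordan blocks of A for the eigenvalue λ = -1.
Block sizes for λ = -1: [3]

Step 1 — from the characteristic polynomial, algebraic multiplicity of λ = -1 is 3. From dim ker(A − (-1)·I) = 1, there are exactly 1 Jordan blocks for λ = -1.
Step 2 — from the minimal polynomial, the factor (x + 1)^3 tells us the largest block for λ = -1 has size 3.
Step 3 — with total size 3, 1 blocks, and largest block 3, the block sizes (in nonincreasing order) are [3].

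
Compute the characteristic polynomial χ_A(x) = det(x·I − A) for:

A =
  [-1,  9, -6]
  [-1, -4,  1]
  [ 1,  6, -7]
x^3 + 12*x^2 + 48*x + 64

Expanding det(x·I − A) (e.g. by cofactor expansion or by noting that A is similar to its Jordan form J, which has the same characteristic polynomial as A) gives
  χ_A(x) = x^3 + 12*x^2 + 48*x + 64
which factors as (x + 4)^3. The eigenvalues (with algebraic multiplicities) are λ = -4 with multiplicity 3.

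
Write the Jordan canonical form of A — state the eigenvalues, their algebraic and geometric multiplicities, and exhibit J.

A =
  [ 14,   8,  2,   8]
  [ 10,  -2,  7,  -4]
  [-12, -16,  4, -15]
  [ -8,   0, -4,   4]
J_1(2) ⊕ J_3(6)

The characteristic polynomial is
  det(x·I − A) = x^4 - 20*x^3 + 144*x^2 - 432*x + 432 = (x - 6)^3*(x - 2)

Eigenvalues and multiplicities (the geometric multiplicity of λ is n − rank(A − λI), which equals the number of Jordan blocks for λ):
  λ = 2: algebraic multiplicity = 1, geometric multiplicity = 1
  λ = 6: algebraic multiplicity = 3, geometric multiplicity = 1

Determining the block sizes for each eigenvalue:
  λ = 2: one block (gm = 1), so the single block has size am = 1 → block sizes [1]
  λ = 6: one block (gm = 1), so the single block has size am = 3 → block sizes [3]

Assembling the blocks gives a Jordan form
J =
  [2, 0, 0, 0]
  [0, 6, 1, 0]
  [0, 0, 6, 1]
  [0, 0, 0, 6]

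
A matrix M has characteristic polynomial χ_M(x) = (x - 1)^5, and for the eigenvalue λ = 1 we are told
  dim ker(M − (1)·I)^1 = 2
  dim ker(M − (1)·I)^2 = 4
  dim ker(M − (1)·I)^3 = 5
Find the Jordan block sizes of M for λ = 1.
Block sizes for λ = 1: [3, 2]

From the dimensions of kernels of powers, the number of Jordan blocks of size at least j is d_j − d_{j−1} where d_j = dim ker(N^j) (with d_0 = 0). Computing the differences gives [2, 2, 1].
The number of blocks of size exactly k is (#blocks of size ≥ k) − (#blocks of size ≥ k + 1), so the partition is: 1 block(s) of size 2, 1 block(s) of size 3.
In nonincreasing order the block sizes are [3, 2].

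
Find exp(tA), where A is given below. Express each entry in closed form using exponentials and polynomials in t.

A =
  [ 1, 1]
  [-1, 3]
e^{tA} =
  [-t*exp(2*t) + exp(2*t), t*exp(2*t)]
  [-t*exp(2*t), t*exp(2*t) + exp(2*t)]

Strategy: write A = P · J · P⁻¹ where J is a Jordan canonical form, so e^{tA} = P · e^{tJ} · P⁻¹, and e^{tJ} can be computed block-by-block.

A has Jordan form
J =
  [2, 1]
  [0, 2]
(up to reordering of blocks).

Per-block formulas:
  For a 2×2 Jordan block J_2(2): exp(t · J_2(2)) = e^(2t)·(I + t·N), where N is the 2×2 nilpotent shift.

After assembling e^{tJ} and conjugating by P, we get:

e^{tA} =
  [-t*exp(2*t) + exp(2*t), t*exp(2*t)]
  [-t*exp(2*t), t*exp(2*t) + exp(2*t)]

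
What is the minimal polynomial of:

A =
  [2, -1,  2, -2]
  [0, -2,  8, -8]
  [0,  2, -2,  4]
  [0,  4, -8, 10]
x^2 - 4*x + 4

The characteristic polynomial is χ_A(x) = (x - 2)^4, so the eigenvalues are known. The minimal polynomial is
  m_A(x) = Π_λ (x − λ)^{k_λ}
where k_λ is the size of the *largest* Jordan block for λ (equivalently, the smallest k with (A − λI)^k v = 0 for every generalised eigenvector v of λ).

  λ = 2: largest Jordan block has size 2, contributing (x − 2)^2

So m_A(x) = (x - 2)^2 = x^2 - 4*x + 4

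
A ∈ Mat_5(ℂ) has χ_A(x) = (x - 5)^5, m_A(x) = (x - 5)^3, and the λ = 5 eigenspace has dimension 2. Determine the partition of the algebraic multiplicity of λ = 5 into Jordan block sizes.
Block sizes for λ = 5: [3, 2]

Step 1 — from the characteristic polynomial, algebraic multiplicity of λ = 5 is 5. From dim ker(A − (5)·I) = 2, there are exactly 2 Jordan blocks for λ = 5.
Step 2 — from the minimal polynomial, the factor (x − 5)^3 tells us the largest block for λ = 5 has size 3.
Step 3 — with total size 5, 2 blocks, and largest block 3, the block sizes (in nonincreasing order) are [3, 2].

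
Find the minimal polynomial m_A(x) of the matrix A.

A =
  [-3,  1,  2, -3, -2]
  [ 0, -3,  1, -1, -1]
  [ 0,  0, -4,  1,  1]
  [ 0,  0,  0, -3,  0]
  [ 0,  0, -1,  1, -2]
x^3 + 9*x^2 + 27*x + 27

The characteristic polynomial is χ_A(x) = (x + 3)^5, so the eigenvalues are known. The minimal polynomial is
  m_A(x) = Π_λ (x − λ)^{k_λ}
where k_λ is the size of the *largest* Jordan block for λ (equivalently, the smallest k with (A − λI)^k v = 0 for every generalised eigenvector v of λ).

  λ = -3: largest Jordan block has size 3, contributing (x + 3)^3

So m_A(x) = (x + 3)^3 = x^3 + 9*x^2 + 27*x + 27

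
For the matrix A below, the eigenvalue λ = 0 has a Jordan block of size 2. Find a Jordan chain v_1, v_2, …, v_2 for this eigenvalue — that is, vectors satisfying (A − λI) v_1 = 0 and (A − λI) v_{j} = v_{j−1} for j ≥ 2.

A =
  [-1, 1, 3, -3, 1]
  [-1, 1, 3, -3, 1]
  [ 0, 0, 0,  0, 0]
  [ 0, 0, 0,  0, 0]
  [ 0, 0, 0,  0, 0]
A Jordan chain for λ = 0 of length 2:
v_1 = (-1, -1, 0, 0, 0)ᵀ
v_2 = (1, 0, 0, 0, 0)ᵀ

Let N = A − (0)·I. We want v_2 with N^2 v_2 = 0 but N^1 v_2 ≠ 0; then v_{j-1} := N · v_j for j = 2, …, 2.

Pick v_2 = (1, 0, 0, 0, 0)ᵀ.
Then v_1 = N · v_2 = (-1, -1, 0, 0, 0)ᵀ.

Sanity check: (A − (0)·I) v_1 = (0, 0, 0, 0, 0)ᵀ = 0. ✓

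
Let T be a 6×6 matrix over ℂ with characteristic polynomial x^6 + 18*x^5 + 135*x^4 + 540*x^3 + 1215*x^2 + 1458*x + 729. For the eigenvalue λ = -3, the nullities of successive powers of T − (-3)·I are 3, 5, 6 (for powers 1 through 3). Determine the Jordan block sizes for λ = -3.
Block sizes for λ = -3: [3, 2, 1]

From the dimensions of kernels of powers, the number of Jordan blocks of size at least j is d_j − d_{j−1} where d_j = dim ker(N^j) (with d_0 = 0). Computing the differences gives [3, 2, 1].
The number of blocks of size exactly k is (#blocks of size ≥ k) − (#blocks of size ≥ k + 1), so the partition is: 1 block(s) of size 1, 1 block(s) of size 2, 1 block(s) of size 3.
In nonincreasing order the block sizes are [3, 2, 1].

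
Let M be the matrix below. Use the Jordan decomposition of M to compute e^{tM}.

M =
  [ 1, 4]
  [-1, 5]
e^{tM} =
  [-2*t*exp(3*t) + exp(3*t), 4*t*exp(3*t)]
  [-t*exp(3*t), 2*t*exp(3*t) + exp(3*t)]

Strategy: write M = P · J · P⁻¹ where J is a Jordan canonical form, so e^{tM} = P · e^{tJ} · P⁻¹, and e^{tJ} can be computed block-by-block.

M has Jordan form
J =
  [3, 1]
  [0, 3]
(up to reordering of blocks).

Per-block formulas:
  For a 2×2 Jordan block J_2(3): exp(t · J_2(3)) = e^(3t)·(I + t·N), where N is the 2×2 nilpotent shift.

After assembling e^{tJ} and conjugating by P, we get:

e^{tM} =
  [-2*t*exp(3*t) + exp(3*t), 4*t*exp(3*t)]
  [-t*exp(3*t), 2*t*exp(3*t) + exp(3*t)]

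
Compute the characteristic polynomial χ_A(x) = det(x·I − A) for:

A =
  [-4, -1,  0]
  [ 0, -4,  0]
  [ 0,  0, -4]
x^3 + 12*x^2 + 48*x + 64

Expanding det(x·I − A) (e.g. by cofactor expansion or by noting that A is similar to its Jordan form J, which has the same characteristic polynomial as A) gives
  χ_A(x) = x^3 + 12*x^2 + 48*x + 64
which factors as (x + 4)^3. The eigenvalues (with algebraic multiplicities) are λ = -4 with multiplicity 3.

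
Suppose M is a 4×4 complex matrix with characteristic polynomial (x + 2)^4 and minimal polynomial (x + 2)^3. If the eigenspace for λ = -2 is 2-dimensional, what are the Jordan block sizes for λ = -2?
Block sizes for λ = -2: [3, 1]

Step 1 — from the characteristic polynomial, algebraic multiplicity of λ = -2 is 4. From dim ker(M − (-2)·I) = 2, there are exactly 2 Jordan blocks for λ = -2.
Step 2 — from the minimal polynomial, the factor (x + 2)^3 tells us the largest block for λ = -2 has size 3.
Step 3 — with total size 4, 2 blocks, and largest block 3, the block sizes (in nonincreasing order) are [3, 1].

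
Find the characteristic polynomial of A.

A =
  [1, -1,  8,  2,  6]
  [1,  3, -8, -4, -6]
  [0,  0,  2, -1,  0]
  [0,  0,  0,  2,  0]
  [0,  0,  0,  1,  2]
x^5 - 10*x^4 + 40*x^3 - 80*x^2 + 80*x - 32

Expanding det(x·I − A) (e.g. by cofactor expansion or by noting that A is similar to its Jordan form J, which has the same characteristic polynomial as A) gives
  χ_A(x) = x^5 - 10*x^4 + 40*x^3 - 80*x^2 + 80*x - 32
which factors as (x - 2)^5. The eigenvalues (with algebraic multiplicities) are λ = 2 with multiplicity 5.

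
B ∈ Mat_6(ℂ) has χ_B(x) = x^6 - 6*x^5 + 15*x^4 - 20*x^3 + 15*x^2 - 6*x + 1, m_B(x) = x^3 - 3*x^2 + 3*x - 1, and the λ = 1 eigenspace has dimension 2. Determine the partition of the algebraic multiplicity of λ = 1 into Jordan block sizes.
Block sizes for λ = 1: [3, 3]

Step 1 — from the characteristic polynomial, algebraic multiplicity of λ = 1 is 6. From dim ker(B − (1)·I) = 2, there are exactly 2 Jordan blocks for λ = 1.
Step 2 — from the minimal polynomial, the factor (x − 1)^3 tells us the largest block for λ = 1 has size 3.
Step 3 — with total size 6, 2 blocks, and largest block 3, the block sizes (in nonincreasing order) are [3, 3].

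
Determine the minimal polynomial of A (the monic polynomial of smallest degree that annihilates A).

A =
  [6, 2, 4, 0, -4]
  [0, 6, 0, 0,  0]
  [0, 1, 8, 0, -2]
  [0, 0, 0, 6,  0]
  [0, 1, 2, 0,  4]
x^2 - 12*x + 36

The characteristic polynomial is χ_A(x) = (x - 6)^5, so the eigenvalues are known. The minimal polynomial is
  m_A(x) = Π_λ (x − λ)^{k_λ}
where k_λ is the size of the *largest* Jordan block for λ (equivalently, the smallest k with (A − λI)^k v = 0 for every generalised eigenvector v of λ).

  λ = 6: largest Jordan block has size 2, contributing (x − 6)^2

So m_A(x) = (x - 6)^2 = x^2 - 12*x + 36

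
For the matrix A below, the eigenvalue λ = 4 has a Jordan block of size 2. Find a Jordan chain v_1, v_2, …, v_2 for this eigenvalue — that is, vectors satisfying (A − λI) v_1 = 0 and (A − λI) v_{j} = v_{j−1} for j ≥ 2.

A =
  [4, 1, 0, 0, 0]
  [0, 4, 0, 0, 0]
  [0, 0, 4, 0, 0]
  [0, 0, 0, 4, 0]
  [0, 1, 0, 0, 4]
A Jordan chain for λ = 4 of length 2:
v_1 = (1, 0, 0, 0, 1)ᵀ
v_2 = (0, 1, 0, 0, 0)ᵀ

Let N = A − (4)·I. We want v_2 with N^2 v_2 = 0 but N^1 v_2 ≠ 0; then v_{j-1} := N · v_j for j = 2, …, 2.

Pick v_2 = (0, 1, 0, 0, 0)ᵀ.
Then v_1 = N · v_2 = (1, 0, 0, 0, 1)ᵀ.

Sanity check: (A − (4)·I) v_1 = (0, 0, 0, 0, 0)ᵀ = 0. ✓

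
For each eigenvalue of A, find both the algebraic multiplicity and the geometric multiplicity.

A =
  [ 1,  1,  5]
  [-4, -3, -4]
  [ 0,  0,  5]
λ = -1: alg = 2, geom = 1; λ = 5: alg = 1, geom = 1

Step 1 — factor the characteristic polynomial to read off the algebraic multiplicities:
  χ_A(x) = (x - 5)*(x + 1)^2

Step 2 — compute geometric multiplicities via the rank-nullity identity g(λ) = n − rank(A − λI):
  rank(A − (-1)·I) = 2, so dim ker(A − (-1)·I) = n − 2 = 1
  rank(A − (5)·I) = 2, so dim ker(A − (5)·I) = n − 2 = 1

Summary:
  λ = -1: algebraic multiplicity = 2, geometric multiplicity = 1
  λ = 5: algebraic multiplicity = 1, geometric multiplicity = 1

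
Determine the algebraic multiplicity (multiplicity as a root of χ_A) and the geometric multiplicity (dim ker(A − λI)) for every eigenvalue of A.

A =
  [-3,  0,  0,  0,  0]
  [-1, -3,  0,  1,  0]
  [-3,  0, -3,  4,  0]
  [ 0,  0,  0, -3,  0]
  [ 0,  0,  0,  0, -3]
λ = -3: alg = 5, geom = 3

Step 1 — factor the characteristic polynomial to read off the algebraic multiplicities:
  χ_A(x) = (x + 3)^5

Step 2 — compute geometric multiplicities via the rank-nullity identity g(λ) = n − rank(A − λI):
  rank(A − (-3)·I) = 2, so dim ker(A − (-3)·I) = n − 2 = 3

Summary:
  λ = -3: algebraic multiplicity = 5, geometric multiplicity = 3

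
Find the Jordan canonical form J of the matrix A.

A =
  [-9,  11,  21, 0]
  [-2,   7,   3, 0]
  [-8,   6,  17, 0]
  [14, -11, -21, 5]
J_3(5) ⊕ J_1(5)

The characteristic polynomial is
  det(x·I − A) = x^4 - 20*x^3 + 150*x^2 - 500*x + 625 = (x - 5)^4

Eigenvalues and multiplicities (the geometric multiplicity of λ is n − rank(A − λI), which equals the number of Jordan blocks for λ):
  λ = 5: algebraic multiplicity = 4, geometric multiplicity = 2

Determining the block sizes for each eigenvalue:
  λ = 5: with am = 4 and gm = 2, the partition is not yet determined (e.g. several partitions of 4 into 2 parts exist). Let N = A − (5)·I. Computing rank(N^1) = 2, rank(N^2) = 1, rank(N^3) = 0; the number of blocks of size ≥ j is rank(N^{j−1}) − rank(N^j), giving [2, 1, 1]. So we have 1 block(s) of size 3, 1 block(s) of size 1 → block sizes [3, 1]

Assembling the blocks gives a Jordan form
J =
  [5, 1, 0, 0]
  [0, 5, 1, 0]
  [0, 0, 5, 0]
  [0, 0, 0, 5]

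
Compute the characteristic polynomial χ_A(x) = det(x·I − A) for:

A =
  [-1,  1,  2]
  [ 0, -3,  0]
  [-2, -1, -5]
x^3 + 9*x^2 + 27*x + 27

Expanding det(x·I − A) (e.g. by cofactor expansion or by noting that A is similar to its Jordan form J, which has the same characteristic polynomial as A) gives
  χ_A(x) = x^3 + 9*x^2 + 27*x + 27
which factors as (x + 3)^3. The eigenvalues (with algebraic multiplicities) are λ = -3 with multiplicity 3.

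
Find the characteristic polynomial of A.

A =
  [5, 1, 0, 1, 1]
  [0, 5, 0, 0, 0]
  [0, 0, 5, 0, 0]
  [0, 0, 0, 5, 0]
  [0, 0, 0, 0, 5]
x^5 - 25*x^4 + 250*x^3 - 1250*x^2 + 3125*x - 3125

Expanding det(x·I − A) (e.g. by cofactor expansion or by noting that A is similar to its Jordan form J, which has the same characteristic polynomial as A) gives
  χ_A(x) = x^5 - 25*x^4 + 250*x^3 - 1250*x^2 + 3125*x - 3125
which factors as (x - 5)^5. The eigenvalues (with algebraic multiplicities) are λ = 5 with multiplicity 5.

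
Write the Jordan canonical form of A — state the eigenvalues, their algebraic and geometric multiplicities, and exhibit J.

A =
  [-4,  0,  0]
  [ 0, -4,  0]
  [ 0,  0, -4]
J_1(-4) ⊕ J_1(-4) ⊕ J_1(-4)

The characteristic polynomial is
  det(x·I − A) = x^3 + 12*x^2 + 48*x + 64 = (x + 4)^3

Eigenvalues and multiplicities (the geometric multiplicity of λ is n − rank(A − λI), which equals the number of Jordan blocks for λ):
  λ = -4: algebraic multiplicity = 3, geometric multiplicity = 3

Determining the block sizes for each eigenvalue:
  λ = -4: gm = am = 3, so every block has size 1 → block sizes [1, 1, 1]

Assembling the blocks gives a Jordan form
J =
  [-4,  0,  0]
  [ 0, -4,  0]
  [ 0,  0, -4]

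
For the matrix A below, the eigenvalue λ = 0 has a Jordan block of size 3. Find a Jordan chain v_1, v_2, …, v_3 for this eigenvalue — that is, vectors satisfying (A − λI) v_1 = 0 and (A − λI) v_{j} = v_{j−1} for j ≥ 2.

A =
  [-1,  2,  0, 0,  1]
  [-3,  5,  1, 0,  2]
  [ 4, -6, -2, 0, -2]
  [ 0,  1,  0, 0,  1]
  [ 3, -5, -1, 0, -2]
A Jordan chain for λ = 0 of length 3:
v_1 = (-2, -2, 0, 0, 2)ᵀ
v_2 = (-1, -3, 4, 0, 3)ᵀ
v_3 = (1, 0, 0, 0, 0)ᵀ

Let N = A − (0)·I. We want v_3 with N^3 v_3 = 0 but N^2 v_3 ≠ 0; then v_{j-1} := N · v_j for j = 3, …, 2.

Pick v_3 = (1, 0, 0, 0, 0)ᵀ.
Then v_2 = N · v_3 = (-1, -3, 4, 0, 3)ᵀ.
Then v_1 = N · v_2 = (-2, -2, 0, 0, 2)ᵀ.

Sanity check: (A − (0)·I) v_1 = (0, 0, 0, 0, 0)ᵀ = 0. ✓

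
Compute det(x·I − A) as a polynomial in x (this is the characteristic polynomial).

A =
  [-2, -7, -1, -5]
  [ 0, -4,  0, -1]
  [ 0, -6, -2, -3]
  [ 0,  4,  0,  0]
x^4 + 8*x^3 + 24*x^2 + 32*x + 16

Expanding det(x·I − A) (e.g. by cofactor expansion or by noting that A is similar to its Jordan form J, which has the same characteristic polynomial as A) gives
  χ_A(x) = x^4 + 8*x^3 + 24*x^2 + 32*x + 16
which factors as (x + 2)^4. The eigenvalues (with algebraic multiplicities) are λ = -2 with multiplicity 4.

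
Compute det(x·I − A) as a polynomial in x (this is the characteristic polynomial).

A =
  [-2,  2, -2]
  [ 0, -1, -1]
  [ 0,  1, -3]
x^3 + 6*x^2 + 12*x + 8

Expanding det(x·I − A) (e.g. by cofactor expansion or by noting that A is similar to its Jordan form J, which has the same characteristic polynomial as A) gives
  χ_A(x) = x^3 + 6*x^2 + 12*x + 8
which factors as (x + 2)^3. The eigenvalues (with algebraic multiplicities) are λ = -2 with multiplicity 3.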